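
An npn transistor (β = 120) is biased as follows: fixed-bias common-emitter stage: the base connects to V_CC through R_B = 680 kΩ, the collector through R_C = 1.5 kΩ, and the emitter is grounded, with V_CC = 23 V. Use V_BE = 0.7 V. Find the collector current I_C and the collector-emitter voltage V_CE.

I_C ≈ 3.9 mA, V_CE ≈ 17 V

Base loop: V_CC = I_B·R_B + V_BE, so I_B = (23 − 0.7)/680 kΩ = 0.0328 mA.
In the active region I_C = β·I_B = 120 × 0.0328 = 3.94 mA.
Collector loop: V_CE = V_CC − I_C·R_C = 23 − 3.94×1.5 = 17.1 V.
Since V_CE = 17.1 V > V_CE(sat) ≈ 0.2 V, the transistor is in the active region as assumed.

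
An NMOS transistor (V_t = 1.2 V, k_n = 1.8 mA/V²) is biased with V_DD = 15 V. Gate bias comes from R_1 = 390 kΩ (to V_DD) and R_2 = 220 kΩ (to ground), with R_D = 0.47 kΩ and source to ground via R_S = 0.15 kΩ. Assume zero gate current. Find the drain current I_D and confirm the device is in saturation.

I_D ≈ 8.1 mA

V_G = V_DD·R_2/(R_1+R_2) = 15×220/610 = 5.41 V.
Assume saturation: I_D = (k_n/2)(V_GS − V_t)² with V_GS = V_G − I_D·R_S = 5.41 − 0.15·I_D.
Substituting gives 0.0203·I_D² − 2.14·I_D + 16 = 0, with roots I_D = 8.08 or 97.4 mA.
The root I_D = 97.4 mA gives V_GS = -9.2 V ≤ V_t, so take I_D = 8.08 mA.
Then V_GS = 4.2 V and V_DS = V_DD − I_D(R_D+R_S) = 15 − 8.08×0.62 = 9.99 V.
Saturation requires V_DS ≥ V_GS − V_t = 3 V; 9.99 ≥ 3 ✓.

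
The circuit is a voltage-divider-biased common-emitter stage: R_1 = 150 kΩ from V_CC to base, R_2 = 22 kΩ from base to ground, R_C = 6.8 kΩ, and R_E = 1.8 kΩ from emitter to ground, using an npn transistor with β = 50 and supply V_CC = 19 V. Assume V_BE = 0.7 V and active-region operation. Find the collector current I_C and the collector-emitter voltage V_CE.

Thevenize the base divider: V_Th = V_CC·R_2/(R_1+R_2) = 19×22/172 = 2.43 V, R_Th = R_1‖R_2 = 19.2 kΩ.
Base-emitter loop: V_Th = I_B·R_Th + V_BE + (β+1)I_B·R_E, so I_B = (2.43 − 0.7) / (19.2 + 51×1.8) = 0.0156 mA.
I_C = β·I_B = 50×0.0156 = 0.779 mA, and I_E = (β+1)I_B = 0.795 mA.
V_CE = V_CC − I_C·R_C − I_E·R_E = 19 − 0.779×6.8 − 0.795×1.8 = 12.3 V.
V_CE = 12.3 V > 0.2 V confirms active-region operation.

I_C ≈ 0.78 mA, V_CE ≈ 12 V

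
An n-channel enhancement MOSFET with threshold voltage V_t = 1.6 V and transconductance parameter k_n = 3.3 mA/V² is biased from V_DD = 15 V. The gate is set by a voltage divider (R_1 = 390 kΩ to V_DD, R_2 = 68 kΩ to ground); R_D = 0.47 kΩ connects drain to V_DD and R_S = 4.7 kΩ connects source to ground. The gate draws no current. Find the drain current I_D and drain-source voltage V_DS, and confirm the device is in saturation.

V_G = V_DD·R_2/(R_1+R_2) = 15×68/458 = 2.23 V.
Assume saturation: I_D = (k_n/2)(V_GS − V_t)² with V_GS = V_G − I_D·R_S = 2.23 − 4.7·I_D.
Substituting gives 36.4·I_D² − 10.7·I_D + 0.649 = 0, with roots I_D = 0.0851 or 0.209 mA.
The root I_D = 0.209 mA gives V_GS = 1.24 V ≤ V_t, so take I_D = 0.0851 mA.
Then V_GS = 1.83 V and V_DS = V_DD − I_D(R_D+R_S) = 15 − 0.0851×5.17 = 14.6 V.
Saturation requires V_DS ≥ V_GS − V_t = 0.227 V; 14.6 ≥ 0.227 ✓.

I_D ≈ 0.085 mA, V_DS ≈ 15 V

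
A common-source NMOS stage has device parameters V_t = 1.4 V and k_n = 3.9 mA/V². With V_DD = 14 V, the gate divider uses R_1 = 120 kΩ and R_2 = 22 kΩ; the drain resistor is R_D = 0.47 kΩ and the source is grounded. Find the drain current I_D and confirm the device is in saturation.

I_D ≈ 1.2 mA

V_G = V_DD·R_2/(R_1+R_2) = 14×22/142 = 2.17 V. With the source grounded, V_GS = V_G = 2.17 V.
Assume saturation: I_D = (k_n/2)(V_GS − V_t)² = (3.9/2)×(2.17 − 1.4)² = 1.95×0.769² = 1.15 mA.
V_DS = V_DD − I_D·R_D = 14 − 1.15×0.47 = 13.5 V.
Saturation requires V_DS ≥ V_GS − V_t = 0.769 V; 13.5 ≥ 0.769 ✓.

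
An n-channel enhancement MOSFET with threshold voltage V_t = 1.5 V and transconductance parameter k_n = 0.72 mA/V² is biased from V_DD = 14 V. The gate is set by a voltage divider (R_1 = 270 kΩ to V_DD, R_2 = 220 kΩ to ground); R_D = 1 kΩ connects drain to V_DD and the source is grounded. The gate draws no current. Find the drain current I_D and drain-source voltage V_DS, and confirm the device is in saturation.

I_D ≈ 8.2 mA, V_DS ≈ 5.8 V

V_G = V_DD·R_2/(R_1+R_2) = 14×220/490 = 6.29 V. With the source grounded, V_GS = V_G = 6.29 V.
Assume saturation: I_D = (k_n/2)(V_GS − V_t)² = (0.72/2)×(6.29 − 1.5)² = 0.36×4.79² = 8.25 mA.
V_DS = V_DD − I_D·R_D = 14 − 8.25×1 = 5.75 V.
Saturation requires V_DS ≥ V_GS − V_t = 4.79 V; 5.75 ≥ 4.79 ✓.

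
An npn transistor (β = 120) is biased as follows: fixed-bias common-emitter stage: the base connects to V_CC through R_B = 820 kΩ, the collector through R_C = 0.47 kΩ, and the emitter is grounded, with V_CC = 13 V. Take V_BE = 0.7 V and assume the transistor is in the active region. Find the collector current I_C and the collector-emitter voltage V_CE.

I_C ≈ 1.8 mA, V_CE ≈ 12 V

Base loop: V_CC = I_B·R_B + V_BE, so I_B = (13 − 0.7)/820 kΩ = 0.015 mA.
In the active region I_C = β·I_B = 120 × 0.015 = 1.8 mA.
Collector loop: V_CE = V_CC − I_C·R_C = 13 − 1.8×0.47 = 12.2 V.
Since V_CE = 12.2 V > V_CE(sat) ≈ 0.2 V, the transistor is in the active region as assumed.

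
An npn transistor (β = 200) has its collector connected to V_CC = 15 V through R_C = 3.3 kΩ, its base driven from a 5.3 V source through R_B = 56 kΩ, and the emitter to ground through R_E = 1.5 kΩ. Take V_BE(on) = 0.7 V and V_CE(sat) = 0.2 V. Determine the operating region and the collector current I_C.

Assume active. Base-emitter loop: I_B = (V_BB − V_BE)/(R_B + (β+1)R_E) = (5.3 − 0.7)/(56 + 201×1.5) = 0.0129 mA.
I_C = β·I_B = 200×0.0129 = 2.57 mA.
V_CE = V_CC − I_C·R_C − I_E·R_E = 15 − 2.57×3.3 − 2.59×1.5 = 2.63 V > V_CE(sat), so the active-region assumption holds.

active; I_C ≈ 2.6 mA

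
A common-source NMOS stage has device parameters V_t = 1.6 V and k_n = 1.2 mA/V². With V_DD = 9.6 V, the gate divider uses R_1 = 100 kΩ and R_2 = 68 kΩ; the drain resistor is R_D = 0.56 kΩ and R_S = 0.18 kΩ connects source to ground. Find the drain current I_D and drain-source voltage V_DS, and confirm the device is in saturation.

I_D ≈ 2.2 mA, V_DS ≈ 8 V

V_G = V_DD·R_2/(R_1+R_2) = 9.6×68/168 = 3.89 V.
Assume saturation: I_D = (k_n/2)(V_GS − V_t)² with V_GS = V_G − I_D·R_S = 3.89 − 0.18·I_D.
Substituting gives 0.0194·I_D² − 1.49·I_D + 3.13 = 0, with roots I_D = 2.16 or 74.7 mA.
The root I_D = 74.7 mA gives V_GS = -9.56 V ≤ V_t, so take I_D = 2.16 mA.
Then V_GS = 3.5 V and V_DS = V_DD − I_D(R_D+R_S) = 9.6 − 2.16×0.74 = 8 V.
Saturation requires V_DS ≥ V_GS − V_t = 1.9 V; 8 ≥ 1.9 ✓.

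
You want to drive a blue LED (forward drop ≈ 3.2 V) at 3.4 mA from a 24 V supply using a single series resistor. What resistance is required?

The resistor drops V_S − V_D = 24 − 3.2 = 20.8 V at 3.4 mA.
R = 20.8 V / 3.4 mA = 6.12 kΩ.

R ≈ 6.1 kΩ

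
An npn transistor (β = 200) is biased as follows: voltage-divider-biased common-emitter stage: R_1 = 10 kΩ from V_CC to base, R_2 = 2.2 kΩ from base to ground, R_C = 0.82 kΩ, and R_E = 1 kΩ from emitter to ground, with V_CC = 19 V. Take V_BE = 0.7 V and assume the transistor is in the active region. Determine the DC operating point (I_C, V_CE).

I_C ≈ 2.7 mA, V_CE ≈ 14 V

Thevenize the base divider: V_Th = V_CC·R_2/(R_1+R_2) = 19×2.2/12.2 = 3.43 V, R_Th = R_1‖R_2 = 1.8 kΩ.
Base-emitter loop: V_Th = I_B·R_Th + V_BE + (β+1)I_B·R_E, so I_B = (3.43 − 0.7) / (1.8 + 201×1) = 0.0134 mA.
I_C = β·I_B = 200×0.0134 = 2.69 mA, and I_E = (β+1)I_B = 2.7 mA.
V_CE = V_CC − I_C·R_C − I_E·R_E = 19 − 2.69×0.82 − 2.7×1 = 14.1 V.
V_CE = 14.1 V > 0.2 V confirms active-region operation.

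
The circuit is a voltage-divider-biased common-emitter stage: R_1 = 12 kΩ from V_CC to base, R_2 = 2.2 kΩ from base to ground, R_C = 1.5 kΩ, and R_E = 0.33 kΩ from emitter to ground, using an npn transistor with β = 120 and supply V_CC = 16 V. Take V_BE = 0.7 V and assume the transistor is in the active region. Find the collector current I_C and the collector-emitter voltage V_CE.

Thevenize the base divider: V_Th = V_CC·R_2/(R_1+R_2) = 16×2.2/14.2 = 2.48 V, R_Th = R_1‖R_2 = 1.86 kΩ.
Base-emitter loop: V_Th = I_B·R_Th + V_BE + (β+1)I_B·R_E, so I_B = (2.48 − 0.7) / (1.86 + 121×0.33) = 0.0426 mA.
I_C = β·I_B = 120×0.0426 = 5.11 mA, and I_E = (β+1)I_B = 5.15 mA.
V_CE = V_CC − I_C·R_C − I_E·R_E = 16 − 5.11×1.5 − 5.15×0.33 = 6.64 V.
V_CE = 6.64 V > 0.2 V confirms active-region operation.

I_C ≈ 5.1 mA, V_CE ≈ 6.6 V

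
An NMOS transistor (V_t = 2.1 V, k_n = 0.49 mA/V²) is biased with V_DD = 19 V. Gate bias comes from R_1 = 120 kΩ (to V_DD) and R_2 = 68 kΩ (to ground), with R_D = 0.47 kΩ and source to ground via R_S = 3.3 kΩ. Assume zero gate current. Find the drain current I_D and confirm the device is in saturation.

V_G = V_DD·R_2/(R_1+R_2) = 19×68/188 = 6.87 V.
Assume saturation: I_D = (k_n/2)(V_GS − V_t)² with V_GS = V_G − I_D·R_S = 6.87 − 3.3·I_D.
Substituting gives 2.67·I_D² − 8.72·I_D + 5.58 = 0, with roots I_D = 0.874 or 2.39 mA.
The root I_D = 2.39 mA gives V_GS = -1.03 V ≤ V_t, so take I_D = 0.874 mA.
Then V_GS = 3.99 V and V_DS = V_DD − I_D(R_D+R_S) = 19 − 0.874×3.77 = 15.7 V.
Saturation requires V_DS ≥ V_GS − V_t = 1.89 V; 15.7 ≥ 1.89 ✓.

I_D ≈ 0.87 mA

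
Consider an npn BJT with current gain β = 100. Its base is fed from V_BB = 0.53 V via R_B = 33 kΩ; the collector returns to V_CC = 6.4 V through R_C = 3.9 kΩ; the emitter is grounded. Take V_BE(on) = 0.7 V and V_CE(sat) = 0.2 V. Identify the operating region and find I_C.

cutoff; I_C ≈ 0

V_BB = 0.53 V ≤ V_BE(on) = 0.7 V, so the base-emitter junction is not forward biased.
The transistor is in cutoff: I_B = I_C = 0.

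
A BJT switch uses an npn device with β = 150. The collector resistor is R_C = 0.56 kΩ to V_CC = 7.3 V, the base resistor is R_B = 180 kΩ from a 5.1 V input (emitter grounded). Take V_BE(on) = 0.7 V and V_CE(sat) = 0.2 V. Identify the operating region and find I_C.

Assume active. Base-emitter loop: I_B = (V_BB − V_BE)/R_B = (5.1 − 0.7)/180 = 0.0244 mA.
I_C = β·I_B = 150×0.0244 = 3.67 mA.
V_CE = V_CC − I_C·R_C = 7.3 − 3.67×0.56 = 5.25 V > V_CE(sat), so the active-region assumption holds.

active; I_C ≈ 3.7 mA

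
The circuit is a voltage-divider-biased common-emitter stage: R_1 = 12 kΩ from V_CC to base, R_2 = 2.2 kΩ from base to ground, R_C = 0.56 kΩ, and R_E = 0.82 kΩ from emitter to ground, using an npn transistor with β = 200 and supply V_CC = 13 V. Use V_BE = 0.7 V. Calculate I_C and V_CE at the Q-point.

Thevenize the base divider: V_Th = V_CC·R_2/(R_1+R_2) = 13×2.2/14.2 = 2.01 V, R_Th = R_1‖R_2 = 1.86 kΩ.
Base-emitter loop: V_Th = I_B·R_Th + V_BE + (β+1)I_B·R_E, so I_B = (2.01 − 0.7) / (1.86 + 201×0.82) = 0.00788 mA.
I_C = β·I_B = 200×0.00788 = 1.58 mA, and I_E = (β+1)I_B = 1.58 mA.
V_CE = V_CC − I_C·R_C − I_E·R_E = 13 − 1.58×0.56 − 1.58×0.82 = 10.8 V.
V_CE = 10.8 V > 0.2 V confirms active-region operation.

I_C ≈ 1.6 mA, V_CE ≈ 11 V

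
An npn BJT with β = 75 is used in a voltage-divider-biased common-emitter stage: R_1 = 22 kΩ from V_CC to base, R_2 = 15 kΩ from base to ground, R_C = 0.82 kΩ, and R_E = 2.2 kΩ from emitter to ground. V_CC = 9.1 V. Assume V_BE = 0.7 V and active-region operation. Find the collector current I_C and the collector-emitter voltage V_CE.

Thevenize the base divider: V_Th = V_CC·R_2/(R_1+R_2) = 9.1×15/37 = 3.69 V, R_Th = R_1‖R_2 = 8.92 kΩ.
Base-emitter loop: V_Th = I_B·R_Th + V_BE + (β+1)I_B·R_E, so I_B = (3.69 − 0.7) / (8.92 + 76×2.2) = 0.017 mA.
I_C = β·I_B = 75×0.017 = 1.27 mA, and I_E = (β+1)I_B = 1.29 mA.
V_CE = V_CC − I_C·R_C − I_E·R_E = 9.1 − 1.27×0.82 − 1.29×2.2 = 5.22 V.
V_CE = 5.22 V > 0.2 V confirms active-region operation.

I_C ≈ 1.3 mA, V_CE ≈ 5.2 V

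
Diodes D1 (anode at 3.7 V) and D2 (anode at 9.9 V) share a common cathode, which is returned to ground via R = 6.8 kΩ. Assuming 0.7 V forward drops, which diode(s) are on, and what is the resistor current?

Only D2 conducts; I_R ≈ 1.4 mA

Assume both conduct. Then node N would need to be at both 3.7−0.7 = 3 V and 9.9−0.7 = 9.2 V, which is impossible.
Assume only D2 conducts: V_N = 9.9 − 0.7 = 9.2 V, so I_R = 9.2/6.8 = 1.35 mA.
Check D1: its anode-to-cathode voltage is 3.7 − 9.2 = -5.5 V < 0.7 V, so it is off. The assumption is consistent.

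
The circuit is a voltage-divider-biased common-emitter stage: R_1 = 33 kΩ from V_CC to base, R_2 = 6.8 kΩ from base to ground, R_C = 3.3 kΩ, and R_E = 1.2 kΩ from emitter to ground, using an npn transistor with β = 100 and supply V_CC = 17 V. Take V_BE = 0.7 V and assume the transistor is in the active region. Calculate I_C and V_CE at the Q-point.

I_C ≈ 1.7 mA, V_CE ≈ 9.2 V

Thevenize the base divider: V_Th = V_CC·R_2/(R_1+R_2) = 17×6.8/39.8 = 2.9 V, R_Th = R_1‖R_2 = 5.64 kΩ.
Base-emitter loop: V_Th = I_B·R_Th + V_BE + (β+1)I_B·R_E, so I_B = (2.9 − 0.7) / (5.64 + 101×1.2) = 0.0174 mA.
I_C = β·I_B = 100×0.0174 = 1.74 mA, and I_E = (β+1)I_B = 1.76 mA.
V_CE = V_CC − I_C·R_C − I_E·R_E = 17 − 1.74×3.3 − 1.76×1.2 = 9.16 V.
V_CE = 9.16 V > 0.2 V confirms active-region operation.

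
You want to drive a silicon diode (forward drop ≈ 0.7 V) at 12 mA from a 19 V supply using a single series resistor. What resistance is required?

The resistor drops V_S − V_D = 19 − 0.7 = 18.3 V at 12 mA.
R = 18.3 V / 12 mA = 1.53 kΩ.

R ≈ 1.5 kΩ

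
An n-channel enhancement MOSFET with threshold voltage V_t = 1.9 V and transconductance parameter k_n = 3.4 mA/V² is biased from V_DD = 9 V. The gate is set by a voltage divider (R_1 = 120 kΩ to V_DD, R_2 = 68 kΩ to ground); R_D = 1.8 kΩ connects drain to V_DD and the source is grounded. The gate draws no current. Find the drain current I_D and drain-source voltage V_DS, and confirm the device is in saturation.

I_D ≈ 3.1 mA, V_DS ≈ 3.4 V

V_G = V_DD·R_2/(R_1+R_2) = 9×68/188 = 3.26 V. With the source grounded, V_GS = V_G = 3.26 V.
Assume saturation: I_D = (k_n/2)(V_GS − V_t)² = (3.4/2)×(3.26 − 1.9)² = 1.7×1.36² = 3.12 mA.
V_DS = V_DD − I_D·R_D = 9 − 3.12×1.8 = 3.38 V.
Saturation requires V_DS ≥ V_GS − V_t = 1.36 V; 3.38 ≥ 1.36 ✓.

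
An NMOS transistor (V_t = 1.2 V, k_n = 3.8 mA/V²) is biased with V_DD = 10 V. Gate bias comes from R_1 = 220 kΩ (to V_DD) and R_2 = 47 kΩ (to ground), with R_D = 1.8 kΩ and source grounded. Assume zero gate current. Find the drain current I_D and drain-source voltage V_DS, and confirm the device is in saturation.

V_G = V_DD·R_2/(R_1+R_2) = 10×47/267 = 1.76 V. With the source grounded, V_GS = V_G = 1.76 V.
Assume saturation: I_D = (k_n/2)(V_GS − V_t)² = (3.8/2)×(1.76 − 1.2)² = 1.9×0.56² = 0.596 mA.
V_DS = V_DD − I_D·R_D = 10 − 0.596×1.8 = 8.93 V.
Saturation requires V_DS ≥ V_GS − V_t = 0.56 V; 8.93 ≥ 0.56 ✓.

I_D ≈ 0.6 mA, V_DS ≈ 8.9 V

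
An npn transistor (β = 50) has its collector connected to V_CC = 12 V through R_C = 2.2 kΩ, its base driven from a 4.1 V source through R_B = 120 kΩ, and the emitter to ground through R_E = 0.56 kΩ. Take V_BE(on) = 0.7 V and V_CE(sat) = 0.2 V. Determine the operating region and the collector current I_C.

Assume active. Base-emitter loop: I_B = (V_BB − V_BE)/(R_B + (β+1)R_E) = (4.1 − 0.7)/(120 + 51×0.56) = 0.0229 mA.
I_C = β·I_B = 50×0.0229 = 1.14 mA.
V_CE = V_CC − I_C·R_C − I_E·R_E = 12 − 1.14×2.2 − 1.17×0.56 = 8.83 V > V_CE(sat), so the active-region assumption holds.

active; I_C ≈ 1.1 mA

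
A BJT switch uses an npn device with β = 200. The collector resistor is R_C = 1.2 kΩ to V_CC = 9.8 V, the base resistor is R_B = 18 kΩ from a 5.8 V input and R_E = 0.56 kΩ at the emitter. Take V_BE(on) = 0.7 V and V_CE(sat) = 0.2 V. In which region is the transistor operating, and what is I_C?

Assume active: I_B = (5.8 − 0.7)/(18 + 201×0.56) = 0.0391 mA, I_C = β·I_B = 7.81 mA.
Then V_CE = 9.8 − 7.81×1.2 − 7.85×0.56 = -3.97 V < 0.2 V — the active assumption fails.
Re-solve with V_CE = 0.2 V. KCL at the emitter: V_E/R_E = (V_BB−0.7−V_E)/R_B + (V_CC−0.2−V_E)/R_C, giving V_E = 3.1 V.
I_C = (V_CC − 0.2 − V_E)/R_C = (9.6 − 3.1)/1.2 = 5.42 mA.
Check: I_B = (5.1 − 3.1)/18 = 0.111 mA, and β·I_B = 22.3 mA > I_C, confirming saturation.

saturation; I_C ≈ 5.4 mA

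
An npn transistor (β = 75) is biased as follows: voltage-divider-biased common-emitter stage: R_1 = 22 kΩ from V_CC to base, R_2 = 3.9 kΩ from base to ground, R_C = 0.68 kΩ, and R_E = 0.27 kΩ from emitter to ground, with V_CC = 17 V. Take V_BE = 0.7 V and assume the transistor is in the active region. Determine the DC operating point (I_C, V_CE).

I_C ≈ 5.9 mA, V_CE ≈ 11 V

Thevenize the base divider: V_Th = V_CC·R_2/(R_1+R_2) = 17×3.9/25.9 = 2.56 V, R_Th = R_1‖R_2 = 3.31 kΩ.
Base-emitter loop: V_Th = I_B·R_Th + V_BE + (β+1)I_B·R_E, so I_B = (2.56 − 0.7) / (3.31 + 76×0.27) = 0.078 mA.
I_C = β·I_B = 75×0.078 = 5.85 mA, and I_E = (β+1)I_B = 5.93 mA.
V_CE = V_CC − I_C·R_C − I_E·R_E = 17 − 5.85×0.68 − 5.93×0.27 = 11.4 V.
V_CE = 11.4 V > 0.2 V confirms active-region operation.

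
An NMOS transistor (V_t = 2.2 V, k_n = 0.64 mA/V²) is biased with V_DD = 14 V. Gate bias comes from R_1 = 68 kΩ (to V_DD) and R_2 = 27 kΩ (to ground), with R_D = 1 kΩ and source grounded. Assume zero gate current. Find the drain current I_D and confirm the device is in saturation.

I_D ≈ 1 mA

V_G = V_DD·R_2/(R_1+R_2) = 14×27/95 = 3.98 V. With the source grounded, V_GS = V_G = 3.98 V.
Assume saturation: I_D = (k_n/2)(V_GS − V_t)² = (0.64/2)×(3.98 − 2.2)² = 0.32×1.78² = 1.01 mA.
V_DS = V_DD − I_D·R_D = 14 − 1.01×1 = 13 V.
Saturation requires V_DS ≥ V_GS − V_t = 1.78 V; 13 ≥ 1.78 ✓.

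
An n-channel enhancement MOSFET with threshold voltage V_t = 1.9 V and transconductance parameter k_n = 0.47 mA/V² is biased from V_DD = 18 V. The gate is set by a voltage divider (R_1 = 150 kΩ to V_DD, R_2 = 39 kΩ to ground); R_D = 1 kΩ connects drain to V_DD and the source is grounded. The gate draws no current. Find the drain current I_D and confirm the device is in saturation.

I_D ≈ 0.77 mA

V_G = V_DD·R_2/(R_1+R_2) = 18×39/189 = 3.71 V. With the source grounded, V_GS = V_G = 3.71 V.
Assume saturation: I_D = (k_n/2)(V_GS − V_t)² = (0.47/2)×(3.71 − 1.9)² = 0.235×1.81² = 0.774 mA.
V_DS = V_DD − I_D·R_D = 18 − 0.774×1 = 17.2 V.
Saturation requires V_DS ≥ V_GS − V_t = 1.81 V; 17.2 ≥ 1.81 ✓.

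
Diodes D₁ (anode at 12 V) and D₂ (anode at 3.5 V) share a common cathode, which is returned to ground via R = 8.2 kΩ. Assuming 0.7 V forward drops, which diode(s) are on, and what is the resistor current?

Only D₁ conducts; I_R ≈ 1.4 mA

Assume both conduct. Then node N would need to be at both 12−0.7 = 11.3 V and 3.5−0.7 = 2.8 V, which is impossible.
Assume only D₁ conducts: V_N = 12 − 0.7 = 11.3 V, so I_R = 11.3/8.2 = 1.38 mA.
Check D₂: its anode-to-cathode voltage is 3.5 − 11.3 = -7.8 V < 0.7 V, so it is off. The assumption is consistent.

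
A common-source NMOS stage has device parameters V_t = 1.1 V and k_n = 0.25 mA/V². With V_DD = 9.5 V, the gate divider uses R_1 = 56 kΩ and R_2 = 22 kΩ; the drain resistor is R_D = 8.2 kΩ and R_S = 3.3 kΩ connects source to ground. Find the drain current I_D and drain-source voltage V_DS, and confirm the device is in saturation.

I_D ≈ 0.15 mA, V_DS ≈ 7.8 V

V_G = V_DD·R_2/(R_1+R_2) = 9.5×22/78 = 2.68 V.
Assume saturation: I_D = (k_n/2)(V_GS − V_t)² with V_GS = V_G − I_D·R_S = 2.68 − 3.3·I_D.
Substituting gives 1.36·I_D² − 2.3·I_D + 0.312 = 0, with roots I_D = 0.148 or 1.54 mA.
The root I_D = 1.54 mA gives V_GS = -2.41 V ≤ V_t, so take I_D = 0.148 mA.
Then V_GS = 2.19 V and V_DS = V_DD − I_D(R_D+R_S) = 9.5 − 0.148×11.5 = 7.79 V.
Saturation requires V_DS ≥ V_GS − V_t = 1.09 V; 7.79 ≥ 1.09 ✓.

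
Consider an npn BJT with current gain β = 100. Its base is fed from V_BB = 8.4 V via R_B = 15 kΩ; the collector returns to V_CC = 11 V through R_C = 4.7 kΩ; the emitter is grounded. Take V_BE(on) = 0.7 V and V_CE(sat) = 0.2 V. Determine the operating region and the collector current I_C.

Assume active: I_B = (8.4 − 0.7)/15 = 0.513 mA, giving I_C = β·I_B = 51.3 mA.
But then V_CE = 11 − 51.3×4.7 = -230 V < V_CE(sat) = 0.2 V — impossible in the active region.
So the transistor is saturated. With V_CE = 0.2 V, I_C = (V_CC − 0.2)/R_C = 10.8/4.7 = 2.3 mA.
Check: β·I_B = 51.3 mA > I_C = 2.3 mA, confirming saturation.

saturation; I_C ≈ 2.3 mA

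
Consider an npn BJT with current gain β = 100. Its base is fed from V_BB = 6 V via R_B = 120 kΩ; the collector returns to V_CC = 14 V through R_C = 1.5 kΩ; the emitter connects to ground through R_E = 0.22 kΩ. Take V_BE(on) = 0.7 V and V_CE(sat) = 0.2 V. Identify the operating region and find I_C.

active; I_C ≈ 3.7 mA

Assume active. Base-emitter loop: I_B = (V_BB − V_BE)/(R_B + (β+1)R_E) = (6 − 0.7)/(120 + 101×0.22) = 0.0373 mA.
I_C = β·I_B = 100×0.0373 = 3.73 mA.
V_CE = V_CC − I_C·R_C − I_E·R_E = 14 − 3.73×1.5 − 3.76×0.22 = 7.58 V > V_CE(sat), so the active-region assumption holds.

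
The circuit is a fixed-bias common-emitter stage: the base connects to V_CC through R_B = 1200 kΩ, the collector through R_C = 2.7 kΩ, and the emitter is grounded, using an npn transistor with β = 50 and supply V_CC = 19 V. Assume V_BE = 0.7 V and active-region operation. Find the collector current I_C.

Base loop: V_CC = I_B·R_B + V_BE, so I_B = (19 − 0.7)/1200 kΩ = 0.0153 mA.
In the active region I_C = β·I_B = 50 × 0.0153 = 0.763 mA.
Collector loop: V_CE = V_CC − I_C·R_C = 19 − 0.763×2.7 = 16.9 V.
Since V_CE = 16.9 V > V_CE(sat) ≈ 0.2 V, the transistor is in the active region as assumed.

I_C ≈ 0.76 mA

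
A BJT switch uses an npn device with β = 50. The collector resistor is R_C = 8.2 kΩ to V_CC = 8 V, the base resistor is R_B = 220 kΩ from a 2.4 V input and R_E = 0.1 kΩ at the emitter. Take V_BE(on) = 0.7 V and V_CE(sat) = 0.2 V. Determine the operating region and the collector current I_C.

Assume active. Base-emitter loop: I_B = (V_BB − V_BE)/(R_B + (β+1)R_E) = (2.4 − 0.7)/(220 + 51×0.1) = 0.00755 mA.
I_C = β·I_B = 50×0.00755 = 0.378 mA.
V_CE = V_CC − I_C·R_C − I_E·R_E = 8 − 0.378×8.2 − 0.385×0.1 = 4.87 V > V_CE(sat), so the active-region assumption holds.

active; I_C ≈ 0.38 mA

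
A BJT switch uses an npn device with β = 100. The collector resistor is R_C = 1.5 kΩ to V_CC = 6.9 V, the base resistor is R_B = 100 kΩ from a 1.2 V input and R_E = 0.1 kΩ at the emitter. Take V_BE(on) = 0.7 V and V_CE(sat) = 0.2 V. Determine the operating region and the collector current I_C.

Assume active. Base-emitter loop: I_B = (V_BB − V_BE)/(R_B + (β+1)R_E) = (1.2 − 0.7)/(100 + 101×0.1) = 0.00454 mA.
I_C = β·I_B = 100×0.00454 = 0.454 mA.
V_CE = V_CC − I_C·R_C − I_E·R_E = 6.9 − 0.454×1.5 − 0.459×0.1 = 6.17 V > V_CE(sat), so the active-region assumption holds.

active; I_C ≈ 0.45 mA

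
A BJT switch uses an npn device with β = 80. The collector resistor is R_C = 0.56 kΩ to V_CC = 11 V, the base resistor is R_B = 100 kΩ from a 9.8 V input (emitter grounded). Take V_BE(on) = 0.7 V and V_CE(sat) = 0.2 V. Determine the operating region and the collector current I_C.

active; I_C ≈ 7.3 mA

Assume active. Base-emitter loop: I_B = (V_BB − V_BE)/R_B = (9.8 − 0.7)/100 = 0.091 mA.
I_C = β·I_B = 80×0.091 = 7.28 mA.
V_CE = V_CC − I_C·R_C = 11 − 7.28×0.56 = 6.92 V > V_CE(sat), so the active-region assumption holds.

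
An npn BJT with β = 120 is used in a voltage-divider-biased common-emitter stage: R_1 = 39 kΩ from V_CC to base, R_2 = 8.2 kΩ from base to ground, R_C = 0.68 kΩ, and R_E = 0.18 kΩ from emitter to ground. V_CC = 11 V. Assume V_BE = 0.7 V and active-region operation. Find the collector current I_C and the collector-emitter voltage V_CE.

I_C ≈ 5.1 mA, V_CE ≈ 6.6 V

Thevenize the base divider: V_Th = V_CC·R_2/(R_1+R_2) = 11×8.2/47.2 = 1.91 V, R_Th = R_1‖R_2 = 6.78 kΩ.
Base-emitter loop: V_Th = I_B·R_Th + V_BE + (β+1)I_B·R_E, so I_B = (1.91 − 0.7) / (6.78 + 121×0.18) = 0.0424 mA.
I_C = β·I_B = 120×0.0424 = 5.09 mA, and I_E = (β+1)I_B = 5.13 mA.
V_CE = V_CC − I_C·R_C − I_E·R_E = 11 − 5.09×0.68 − 5.13×0.18 = 6.62 V.
V_CE = 6.62 V > 0.2 V confirms active-region operation.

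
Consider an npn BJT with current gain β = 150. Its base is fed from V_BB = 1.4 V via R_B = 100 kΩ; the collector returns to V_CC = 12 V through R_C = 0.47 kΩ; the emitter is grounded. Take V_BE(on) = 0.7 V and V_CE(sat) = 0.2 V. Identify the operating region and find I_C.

active; I_C ≈ 1 mA

Assume active. Base-emitter loop: I_B = (V_BB − V_BE)/R_B = (1.4 − 0.7)/100 = 0.007 mA.
I_C = β·I_B = 150×0.007 = 1.05 mA.
V_CE = V_CC − I_C·R_C = 12 − 1.05×0.47 = 11.5 V > V_CE(sat), so the active-region assumption holds.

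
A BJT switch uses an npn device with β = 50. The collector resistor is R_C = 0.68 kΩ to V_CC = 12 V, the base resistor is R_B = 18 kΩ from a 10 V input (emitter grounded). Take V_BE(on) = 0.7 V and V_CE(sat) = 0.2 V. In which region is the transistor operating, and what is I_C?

Assume active: I_B = (10 − 0.7)/18 = 0.517 mA, giving I_C = β·I_B = 25.8 mA.
But then V_CE = 12 − 25.8×0.68 = -5.57 V < V_CE(sat) = 0.2 V — impossible in the active region.
So the transistor is saturated. With V_CE = 0.2 V, I_C = (V_CC − 0.2)/R_C = 11.8/0.68 = 17.4 mA.
Check: β·I_B = 25.8 mA > I_C = 17.4 mA, confirming saturation.

saturation; I_C ≈ 17 mA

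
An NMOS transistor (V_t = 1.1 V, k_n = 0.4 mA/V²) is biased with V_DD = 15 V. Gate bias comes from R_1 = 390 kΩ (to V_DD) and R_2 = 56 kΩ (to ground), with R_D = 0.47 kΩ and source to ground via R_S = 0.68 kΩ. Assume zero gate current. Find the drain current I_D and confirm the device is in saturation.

V_G = V_DD·R_2/(R_1+R_2) = 15×56/446 = 1.88 V.
Assume saturation: I_D = (k_n/2)(V_GS − V_t)² with V_GS = V_G − I_D·R_S = 1.88 − 0.68·I_D.
Substituting gives 0.0925·I_D² − 1.21·I_D + 0.123 = 0, with roots I_D = 0.102 or 13 mA.
The root I_D = 13 mA gives V_GS = -6.97 V ≤ V_t, so take I_D = 0.102 mA.
Then V_GS = 1.81 V and V_DS = V_DD − I_D(R_D+R_S) = 15 − 0.102×1.15 = 14.9 V.
Saturation requires V_DS ≥ V_GS − V_t = 0.714 V; 14.9 ≥ 0.714 ✓.

I_D ≈ 0.1 mA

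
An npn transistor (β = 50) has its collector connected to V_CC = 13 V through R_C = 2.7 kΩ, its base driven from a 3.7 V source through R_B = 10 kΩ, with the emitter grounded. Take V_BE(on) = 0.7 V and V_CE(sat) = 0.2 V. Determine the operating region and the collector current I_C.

saturation; I_C ≈ 4.7 mA

Assume active: I_B = (3.7 − 0.7)/10 = 0.3 mA, giving I_C = β·I_B = 15 mA.
But then V_CE = 13 − 15×2.7 = -27.5 V < V_CE(sat) = 0.2 V — impossible in the active region.
So the transistor is saturated. With V_CE = 0.2 V, I_C = (V_CC − 0.2)/R_C = 12.8/2.7 = 4.74 mA.
Check: β·I_B = 15 mA > I_C = 4.74 mA, confirming saturation.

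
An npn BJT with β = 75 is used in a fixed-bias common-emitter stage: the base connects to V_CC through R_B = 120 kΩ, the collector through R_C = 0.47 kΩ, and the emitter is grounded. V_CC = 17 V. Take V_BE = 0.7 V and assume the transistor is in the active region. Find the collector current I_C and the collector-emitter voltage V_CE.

I_C ≈ 10 mA, V_CE ≈ 12 V

Base loop: V_CC = I_B·R_B + V_BE, so I_B = (17 − 0.7)/120 kΩ = 0.136 mA.
In the active region I_C = β·I_B = 75 × 0.136 = 10.2 mA.
Collector loop: V_CE = V_CC − I_C·R_C = 17 − 10.2×0.47 = 12.2 V.
Since V_CE = 12.2 V > V_CE(sat) ≈ 0.2 V, the transistor is in the active region as assumed.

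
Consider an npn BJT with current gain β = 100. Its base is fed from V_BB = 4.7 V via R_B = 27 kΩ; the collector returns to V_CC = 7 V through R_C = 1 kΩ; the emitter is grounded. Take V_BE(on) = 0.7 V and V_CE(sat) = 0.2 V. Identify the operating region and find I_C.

saturation; I_C ≈ 6.8 mA

Assume active: I_B = (4.7 − 0.7)/27 = 0.148 mA, giving I_C = β·I_B = 14.8 mA.
But then V_CE = 7 − 14.8×1 = -7.81 V < V_CE(sat) = 0.2 V — impossible in the active region.
So the transistor is saturated. With V_CE = 0.2 V, I_C = (V_CC − 0.2)/R_C = 6.8/1 = 6.8 mA.
Check: β·I_B = 14.8 mA > I_C = 6.8 mA, confirming saturation.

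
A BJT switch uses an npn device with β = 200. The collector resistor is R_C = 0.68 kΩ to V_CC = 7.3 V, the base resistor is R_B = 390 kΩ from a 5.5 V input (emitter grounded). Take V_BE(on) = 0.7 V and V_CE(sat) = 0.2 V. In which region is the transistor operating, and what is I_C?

active; I_C ≈ 2.5 mA

Assume active. Base-emitter loop: I_B = (V_BB − V_BE)/R_B = (5.5 − 0.7)/390 = 0.0123 mA.
I_C = β·I_B = 200×0.0123 = 2.46 mA.
V_CE = V_CC − I_C·R_C = 7.3 − 2.46×0.68 = 5.63 V > V_CE(sat), so the active-region assumption holds.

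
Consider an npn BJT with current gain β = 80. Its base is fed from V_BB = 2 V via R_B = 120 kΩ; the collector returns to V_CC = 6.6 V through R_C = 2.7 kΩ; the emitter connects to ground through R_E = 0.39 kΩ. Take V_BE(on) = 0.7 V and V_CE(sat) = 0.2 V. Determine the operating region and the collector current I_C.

Assume active. Base-emitter loop: I_B = (V_BB − V_BE)/(R_B + (β+1)R_E) = (2 − 0.7)/(120 + 81×0.39) = 0.00858 mA.
I_C = β·I_B = 80×0.00858 = 0.686 mA.
V_CE = V_CC − I_C·R_C − I_E·R_E = 6.6 − 0.686×2.7 − 0.695×0.39 = 4.48 V > V_CE(sat), so the active-region assumption holds.

active; I_C ≈ 0.69 mA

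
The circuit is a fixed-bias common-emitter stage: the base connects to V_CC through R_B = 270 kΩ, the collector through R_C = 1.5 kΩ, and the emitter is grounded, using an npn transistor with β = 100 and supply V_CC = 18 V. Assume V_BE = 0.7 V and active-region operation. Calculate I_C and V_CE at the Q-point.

Base loop: V_CC = I_B·R_B + V_BE, so I_B = (18 − 0.7)/270 kΩ = 0.0641 mA.
In the active region I_C = β·I_B = 100 × 0.0641 = 6.41 mA.
Collector loop: V_CE = V_CC − I_C·R_C = 18 − 6.41×1.5 = 8.39 V.
Since V_CE = 8.39 V > V_CE(sat) ≈ 0.2 V, the transistor is in the active region as assumed.

I_C ≈ 6.4 mA, V_CE ≈ 8.4 V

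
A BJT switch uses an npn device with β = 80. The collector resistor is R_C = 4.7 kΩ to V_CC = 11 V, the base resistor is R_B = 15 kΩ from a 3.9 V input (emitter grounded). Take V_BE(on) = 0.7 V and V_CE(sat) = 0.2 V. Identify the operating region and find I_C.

Assume active: I_B = (3.9 − 0.7)/15 = 0.213 mA, giving I_C = β·I_B = 17.1 mA.
But then V_CE = 11 − 17.1×4.7 = -69.2 V < V_CE(sat) = 0.2 V — impossible in the active region.
So the transistor is saturated. With V_CE = 0.2 V, I_C = (V_CC − 0.2)/R_C = 10.8/4.7 = 2.3 mA.
Check: β·I_B = 17.1 mA > I_C = 2.3 mA, confirming saturation.

saturation; I_C ≈ 2.3 mA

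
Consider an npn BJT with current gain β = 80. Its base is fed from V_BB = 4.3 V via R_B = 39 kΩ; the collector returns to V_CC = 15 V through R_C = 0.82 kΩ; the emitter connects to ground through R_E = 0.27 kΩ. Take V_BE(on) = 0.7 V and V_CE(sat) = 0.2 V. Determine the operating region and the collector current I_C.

Assume active. Base-emitter loop: I_B = (V_BB − V_BE)/(R_B + (β+1)R_E) = (4.3 − 0.7)/(39 + 81×0.27) = 0.0591 mA.
I_C = β·I_B = 80×0.0591 = 4.73 mA.
V_CE = V_CC − I_C·R_C − I_E·R_E = 15 − 4.73×0.82 − 4.79×0.27 = 9.83 V > V_CE(sat), so the active-region assumption holds.

active; I_C ≈ 4.7 mA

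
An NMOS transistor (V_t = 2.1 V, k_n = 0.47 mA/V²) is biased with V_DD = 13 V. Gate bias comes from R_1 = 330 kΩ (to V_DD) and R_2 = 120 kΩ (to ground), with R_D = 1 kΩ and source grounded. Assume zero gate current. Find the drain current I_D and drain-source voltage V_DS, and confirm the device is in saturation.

I_D ≈ 0.44 mA, V_DS ≈ 13 V

V_G = V_DD·R_2/(R_1+R_2) = 13×120/450 = 3.47 V. With the source grounded, V_GS = V_G = 3.47 V.
Assume saturation: I_D = (k_n/2)(V_GS − V_t)² = (0.47/2)×(3.47 − 2.1)² = 0.235×1.37² = 0.439 mA.
V_DS = V_DD − I_D·R_D = 13 − 0.439×1 = 12.6 V.
Saturation requires V_DS ≥ V_GS − V_t = 1.37 V; 12.6 ≥ 1.37 ✓.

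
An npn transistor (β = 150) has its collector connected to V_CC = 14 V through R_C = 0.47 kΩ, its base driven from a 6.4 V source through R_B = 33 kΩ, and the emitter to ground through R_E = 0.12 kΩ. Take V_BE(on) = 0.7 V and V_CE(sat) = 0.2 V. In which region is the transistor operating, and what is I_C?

active; I_C ≈ 17 mA

Assume active. Base-emitter loop: I_B = (V_BB − V_BE)/(R_B + (β+1)R_E) = (6.4 − 0.7)/(33 + 151×0.12) = 0.112 mA.
I_C = β·I_B = 150×0.112 = 16.7 mA.
V_CE = V_CC − I_C·R_C − I_E·R_E = 14 − 16.7×0.47 − 16.8×0.12 = 4.12 V > V_CE(sat), so the active-region assumption holds.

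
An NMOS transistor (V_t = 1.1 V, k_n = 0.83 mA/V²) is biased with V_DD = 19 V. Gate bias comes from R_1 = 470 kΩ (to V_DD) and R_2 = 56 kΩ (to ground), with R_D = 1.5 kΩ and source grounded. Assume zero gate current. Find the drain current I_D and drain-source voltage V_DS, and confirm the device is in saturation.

V_G = V_DD·R_2/(R_1+R_2) = 19×56/526 = 2.02 V. With the source grounded, V_GS = V_G = 2.02 V.
Assume saturation: I_D = (k_n/2)(V_GS − V_t)² = (0.83/2)×(2.02 − 1.1)² = 0.415×0.923² = 0.353 mA.
V_DS = V_DD − I_D·R_D = 19 − 0.353×1.5 = 18.5 V.
Saturation requires V_DS ≥ V_GS − V_t = 0.923 V; 18.5 ≥ 0.923 ✓.

I_D ≈ 0.35 mA, V_DS ≈ 18 V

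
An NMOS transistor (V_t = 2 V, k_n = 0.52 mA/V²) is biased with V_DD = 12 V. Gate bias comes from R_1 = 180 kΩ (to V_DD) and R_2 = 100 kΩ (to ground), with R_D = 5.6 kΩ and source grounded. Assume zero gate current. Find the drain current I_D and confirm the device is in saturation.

I_D ≈ 1.4 mA

V_G = V_DD·R_2/(R_1+R_2) = 12×100/280 = 4.29 V. With the source grounded, V_GS = V_G = 4.29 V.
Assume saturation: I_D = (k_n/2)(V_GS − V_t)² = (0.52/2)×(4.29 − 2)² = 0.26×2.29² = 1.36 mA.
V_DS = V_DD − I_D·R_D = 12 − 1.36×5.6 = 4.39 V.
Saturation requires V_DS ≥ V_GS − V_t = 2.29 V; 4.39 ≥ 2.29 ✓.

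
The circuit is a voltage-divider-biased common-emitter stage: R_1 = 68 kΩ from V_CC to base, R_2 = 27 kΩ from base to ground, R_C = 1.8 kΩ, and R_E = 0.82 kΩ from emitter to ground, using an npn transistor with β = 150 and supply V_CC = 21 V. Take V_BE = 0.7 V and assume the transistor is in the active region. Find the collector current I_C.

I_C ≈ 5.5 mA

Thevenize the base divider: V_Th = V_CC·R_2/(R_1+R_2) = 21×27/95 = 5.97 V, R_Th = R_1‖R_2 = 19.3 kΩ.
Base-emitter loop: V_Th = I_B·R_Th + V_BE + (β+1)I_B·R_E, so I_B = (5.97 − 0.7) / (19.3 + 151×0.82) = 0.0368 mA.
I_C = β·I_B = 150×0.0368 = 5.52 mA, and I_E = (β+1)I_B = 5.56 mA.
V_CE = V_CC − I_C·R_C − I_E·R_E = 21 − 5.52×1.8 − 5.56×0.82 = 6.51 V.
V_CE = 6.51 V > 0.2 V confirms active-region operation.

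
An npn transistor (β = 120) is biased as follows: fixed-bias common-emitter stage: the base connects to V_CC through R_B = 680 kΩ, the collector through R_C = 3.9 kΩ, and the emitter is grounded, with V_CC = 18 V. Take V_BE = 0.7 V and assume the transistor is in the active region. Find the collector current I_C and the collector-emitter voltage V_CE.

Base loop: V_CC = I_B·R_B + V_BE, so I_B = (18 − 0.7)/680 kΩ = 0.0254 mA.
In the active region I_C = β·I_B = 120 × 0.0254 = 3.05 mA.
Collector loop: V_CE = V_CC − I_C·R_C = 18 − 3.05×3.9 = 6.09 V.
Since V_CE = 6.09 V > V_CE(sat) ≈ 0.2 V, the transistor is in the active region as assumed.

I_C ≈ 3.1 mA, V_CE ≈ 6.1 V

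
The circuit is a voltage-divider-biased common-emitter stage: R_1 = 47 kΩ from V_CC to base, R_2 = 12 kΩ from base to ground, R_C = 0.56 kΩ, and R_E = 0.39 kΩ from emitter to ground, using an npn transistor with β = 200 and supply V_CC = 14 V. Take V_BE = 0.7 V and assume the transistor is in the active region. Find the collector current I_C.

I_C ≈ 4.9 mA

Thevenize the base divider: V_Th = V_CC·R_2/(R_1+R_2) = 14×12/59 = 2.85 V, R_Th = R_1‖R_2 = 9.56 kΩ.
Base-emitter loop: V_Th = I_B·R_Th + V_BE + (β+1)I_B·R_E, so I_B = (2.85 − 0.7) / (9.56 + 201×0.39) = 0.0244 mA.
I_C = β·I_B = 200×0.0244 = 4.88 mA, and I_E = (β+1)I_B = 4.91 mA.
V_CE = V_CC − I_C·R_C − I_E·R_E = 14 − 4.88×0.56 − 4.91×0.39 = 9.35 V.
V_CE = 9.35 V > 0.2 V confirms active-region operation.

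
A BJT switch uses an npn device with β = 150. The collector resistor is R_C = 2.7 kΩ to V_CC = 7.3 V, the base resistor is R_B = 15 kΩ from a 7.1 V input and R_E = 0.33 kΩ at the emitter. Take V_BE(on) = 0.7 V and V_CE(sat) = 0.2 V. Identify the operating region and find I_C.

saturation; I_C ≈ 2.3 mA

Assume active: I_B = (7.1 − 0.7)/(15 + 151×0.33) = 0.0987 mA, I_C = β·I_B = 14.8 mA.
Then V_CE = 7.3 − 14.8×2.7 − 14.9×0.33 = -37.6 V < 0.2 V — the active assumption fails.
Re-solve with V_CE = 0.2 V. KCL at the emitter: V_E/R_E = (V_BB−0.7−V_E)/R_B + (V_CC−0.2−V_E)/R_C, giving V_E = 0.881 V.
I_C = (V_CC − 0.2 − V_E)/R_C = (7.1 − 0.881)/2.7 = 2.3 mA.
Check: I_B = (6.4 − 0.881)/15 = 0.368 mA, and β·I_B = 55.2 mA > I_C, confirming saturation.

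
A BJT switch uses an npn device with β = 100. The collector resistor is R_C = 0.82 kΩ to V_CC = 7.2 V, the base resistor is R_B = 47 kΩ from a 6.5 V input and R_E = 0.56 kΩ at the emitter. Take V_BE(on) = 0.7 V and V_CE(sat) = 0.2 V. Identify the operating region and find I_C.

saturation; I_C ≈ 5 mA

Assume active: I_B = (6.5 − 0.7)/(47 + 101×0.56) = 0.056 mA, I_C = β·I_B = 5.6 mA.
Then V_CE = 7.2 − 5.6×0.82 − 5.66×0.56 = -0.56 V < 0.2 V — the active assumption fails.
Re-solve with V_CE = 0.2 V. KCL at the emitter: V_E/R_E = (V_BB−0.7−V_E)/R_B + (V_CC−0.2−V_E)/R_C, giving V_E = 2.86 V.
I_C = (V_CC − 0.2 − V_E)/R_C = (7 − 2.86)/0.82 = 5.05 mA.
Check: I_B = (5.8 − 2.86)/47 = 0.0625 mA, and β·I_B = 6.25 mA > I_C, confirming saturation.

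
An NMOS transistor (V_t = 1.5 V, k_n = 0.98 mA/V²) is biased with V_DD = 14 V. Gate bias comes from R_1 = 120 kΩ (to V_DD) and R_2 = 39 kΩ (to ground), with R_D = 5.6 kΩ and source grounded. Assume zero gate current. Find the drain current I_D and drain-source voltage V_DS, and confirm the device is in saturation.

I_D ≈ 1.8 mA, V_DS ≈ 3.7 V

V_G = V_DD·R_2/(R_1+R_2) = 14×39/159 = 3.43 V. With the source grounded, V_GS = V_G = 3.43 V.
Assume saturation: I_D = (k_n/2)(V_GS − V_t)² = (0.98/2)×(3.43 − 1.5)² = 0.49×1.93² = 1.83 mA.
V_DS = V_DD − I_D·R_D = 14 − 1.83×5.6 = 3.74 V.
Saturation requires V_DS ≥ V_GS − V_t = 1.93 V; 3.74 ≥ 1.93 ✓.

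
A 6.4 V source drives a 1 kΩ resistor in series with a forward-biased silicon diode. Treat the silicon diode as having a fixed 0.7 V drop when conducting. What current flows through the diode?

I ≈ 5.7 mA

KVL around the loop: 6.4 = V_D + I·R = 0.7 + I × 1 kΩ.
So I = (6.4 − 0.7) / 1 kΩ = 5.7 / 1 = 5.7 mA.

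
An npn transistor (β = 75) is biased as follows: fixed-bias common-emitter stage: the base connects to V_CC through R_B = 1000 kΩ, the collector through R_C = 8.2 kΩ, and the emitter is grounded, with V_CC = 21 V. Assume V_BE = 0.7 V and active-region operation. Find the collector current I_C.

I_C ≈ 1.5 mA

Base loop: V_CC = I_B·R_B + V_BE, so I_B = (21 − 0.7)/1000 kΩ = 0.0203 mA.
In the active region I_C = β·I_B = 75 × 0.0203 = 1.52 mA.
Collector loop: V_CE = V_CC − I_C·R_C = 21 − 1.52×8.2 = 8.52 V.
Since V_CE = 8.52 V > V_CE(sat) ≈ 0.2 V, the transistor is in the active region as assumed.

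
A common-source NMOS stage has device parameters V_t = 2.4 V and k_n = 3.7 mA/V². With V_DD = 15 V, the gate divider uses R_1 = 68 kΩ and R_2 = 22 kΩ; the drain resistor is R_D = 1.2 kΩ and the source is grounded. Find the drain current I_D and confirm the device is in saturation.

I_D ≈ 3 mA

V_G = V_DD·R_2/(R_1+R_2) = 15×22/90 = 3.67 V. With the source grounded, V_GS = V_G = 3.67 V.
Assume saturation: I_D = (k_n/2)(V_GS − V_t)² = (3.7/2)×(3.67 − 2.4)² = 1.85×1.27² = 2.97 mA.
V_DS = V_DD − I_D·R_D = 15 − 2.97×1.2 = 11.4 V.
Saturation requires V_DS ≥ V_GS − V_t = 1.27 V; 11.4 ≥ 1.27 ✓.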